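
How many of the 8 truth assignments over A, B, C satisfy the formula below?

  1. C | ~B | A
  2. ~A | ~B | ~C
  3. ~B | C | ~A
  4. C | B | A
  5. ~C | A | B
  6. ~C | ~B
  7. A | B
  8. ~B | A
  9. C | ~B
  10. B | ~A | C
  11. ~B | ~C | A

1

There are 2^3 = 8 truth assignments over (A, B, C).
Split on A. With A = 1, the clauses containing A are satisfied and ~A drops from the rest; 1 of the 2^2 = 4 assignments to the other variables satisfy what remains.
With A = 0, by the same count on the reduced clause set, 0 assignments work.
Total: 1 + 0 = 1.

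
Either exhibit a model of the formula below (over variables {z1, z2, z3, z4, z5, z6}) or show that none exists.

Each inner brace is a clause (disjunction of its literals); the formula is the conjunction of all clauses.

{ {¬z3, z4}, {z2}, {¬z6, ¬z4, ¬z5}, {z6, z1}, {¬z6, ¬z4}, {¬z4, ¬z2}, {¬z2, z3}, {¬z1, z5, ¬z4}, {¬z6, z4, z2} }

The clause (z2) is unit, so z2 = True.
The clause (¬z4) is unit, so z4 = False.
The clause (¬z3) is unit, so z3 = False.
Now (z3) is unsatisfied and unit — conflict.

UNSATISFIABLE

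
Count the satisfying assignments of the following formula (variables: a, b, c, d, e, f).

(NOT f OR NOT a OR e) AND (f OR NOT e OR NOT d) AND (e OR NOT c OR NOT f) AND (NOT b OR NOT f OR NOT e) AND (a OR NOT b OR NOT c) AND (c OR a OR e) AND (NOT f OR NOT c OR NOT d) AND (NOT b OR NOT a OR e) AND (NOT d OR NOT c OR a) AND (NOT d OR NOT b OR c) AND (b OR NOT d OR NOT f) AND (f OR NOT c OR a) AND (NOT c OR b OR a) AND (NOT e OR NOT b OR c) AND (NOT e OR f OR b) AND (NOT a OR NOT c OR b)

There are 2^6 = 64 truth assignments over (a, b, c, d, e, f).
Split on f. With f = true, the clauses containing f are satisfied and NOT f drops from the rest; 2 of the 2^5 = 32 assignments to the other variables satisfy what remains.
With f = false, by the same count on the reduced clause set, 3 assignments work.
Total: 2 + 3 = 5.

5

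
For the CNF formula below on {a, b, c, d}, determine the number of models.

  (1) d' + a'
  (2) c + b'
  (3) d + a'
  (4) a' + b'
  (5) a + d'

3

There are 2^4 = 16 truth assignments over (a, b, c, d).
Check each against the 5 clauses (columns in the order a, b, c, d):
  F F F F  ✓ satisfies all
  F F F T  ✗ fails (a + d')
  F F T F  ✓ satisfies all
  F F T T  ✗ fails (a + d')
  F T F F  ✗ fails (c + b')
  F T F T  ✗ fails (c + b')
  F T T F  ✓ satisfies all
  F T T T  ✗ fails (a + d')
  T F F F  ✗ fails (d + a')
  T F F T  ✗ fails (d' + a')
  T F T F  ✗ fails (d + a')
  T F T T  ✗ fails (d' + a')
  T T F F  ✗ fails (c + b')
  T T F T  ✗ fails (d' + a')
  T T T F  ✗ fails (d + a')
  T T T T  ✗ fails (d' + a')
3 of the 16 rows are models.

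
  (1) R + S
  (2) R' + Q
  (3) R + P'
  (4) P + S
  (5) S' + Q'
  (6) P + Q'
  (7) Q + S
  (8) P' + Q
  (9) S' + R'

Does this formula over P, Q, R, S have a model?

Try R = 1.
The clause (Q) is unit, so Q = 1.
The clause (S') is unit, so S = 0.
The clause (P) is unit, so P = 1.
All clauses are satisfied.
A satisfying assignment: P: 1; Q: 1; R: 1; S: 0.

Yes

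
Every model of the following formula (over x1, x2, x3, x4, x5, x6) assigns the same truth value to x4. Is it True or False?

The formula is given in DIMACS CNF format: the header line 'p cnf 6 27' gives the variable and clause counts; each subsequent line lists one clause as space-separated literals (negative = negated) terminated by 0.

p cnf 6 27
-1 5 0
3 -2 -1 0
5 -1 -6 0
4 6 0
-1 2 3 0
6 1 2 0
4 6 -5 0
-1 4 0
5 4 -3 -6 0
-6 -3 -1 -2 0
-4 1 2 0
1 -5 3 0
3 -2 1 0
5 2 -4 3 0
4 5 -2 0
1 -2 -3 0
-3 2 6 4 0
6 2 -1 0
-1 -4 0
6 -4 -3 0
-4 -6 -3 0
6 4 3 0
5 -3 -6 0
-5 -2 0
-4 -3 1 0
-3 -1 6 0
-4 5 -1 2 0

Suppose x4 = True.
From the singleton clause (¬x1), x1 = False.
From the singleton clause (x2), x2 = True.
From the singleton clause (x3), x3 = True.
That conflicts with the unit clause (¬x3).
So every satisfying assignment has x4 = False.

False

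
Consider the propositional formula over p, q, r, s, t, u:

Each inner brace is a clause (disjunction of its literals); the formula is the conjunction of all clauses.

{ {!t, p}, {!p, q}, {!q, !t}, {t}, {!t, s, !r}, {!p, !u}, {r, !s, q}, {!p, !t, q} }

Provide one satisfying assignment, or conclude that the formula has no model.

UNSATISFIABLE

(t) alone gives t = true.
(p) alone gives p = true.
(q) alone gives q = true.
That conflicts with the unit clause (!q).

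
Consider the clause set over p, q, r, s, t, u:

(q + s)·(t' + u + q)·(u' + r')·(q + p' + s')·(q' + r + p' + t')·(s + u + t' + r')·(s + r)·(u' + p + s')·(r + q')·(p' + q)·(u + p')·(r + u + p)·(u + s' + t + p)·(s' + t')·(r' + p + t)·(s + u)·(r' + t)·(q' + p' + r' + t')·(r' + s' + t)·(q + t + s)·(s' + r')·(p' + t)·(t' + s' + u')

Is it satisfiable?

Try q = 1.
From the singleton clause (r), r = 1.
From the singleton clause (u'), u = 0.
From the singleton clause (p'), p = 0.
From the singleton clause (t), t = 1.
From the singleton clause (s), s = 1.
That conflicts with the unit clause (s').
So q must be the other value — set q = 0.
From the singleton clause (s), s = 1.
From the singleton clause (p'), p = 0.
From the singleton clause (u'), u = 0.
From the singleton clause (t'), t = 0.
That conflicts with the unit clause (t).
Either choice for q ends in contradiction.
No assignment satisfies every clause.

No, unsatisfiable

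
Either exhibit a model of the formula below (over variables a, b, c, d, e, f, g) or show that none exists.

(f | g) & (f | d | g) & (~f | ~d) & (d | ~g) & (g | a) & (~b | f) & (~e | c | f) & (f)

a ↦ 1, b ↦ 0, c ↦ 0, d ↦ 0, e ↦ 0, f ↦ 1, g ↦ 0

Unit clause (f) forces f = 1.
Unit clause (~d) forces d = 0.
Unit clause (~g) forces g = 0.
Unit clause (a) forces a = 1.
All clauses hold; b, c, e can take either value.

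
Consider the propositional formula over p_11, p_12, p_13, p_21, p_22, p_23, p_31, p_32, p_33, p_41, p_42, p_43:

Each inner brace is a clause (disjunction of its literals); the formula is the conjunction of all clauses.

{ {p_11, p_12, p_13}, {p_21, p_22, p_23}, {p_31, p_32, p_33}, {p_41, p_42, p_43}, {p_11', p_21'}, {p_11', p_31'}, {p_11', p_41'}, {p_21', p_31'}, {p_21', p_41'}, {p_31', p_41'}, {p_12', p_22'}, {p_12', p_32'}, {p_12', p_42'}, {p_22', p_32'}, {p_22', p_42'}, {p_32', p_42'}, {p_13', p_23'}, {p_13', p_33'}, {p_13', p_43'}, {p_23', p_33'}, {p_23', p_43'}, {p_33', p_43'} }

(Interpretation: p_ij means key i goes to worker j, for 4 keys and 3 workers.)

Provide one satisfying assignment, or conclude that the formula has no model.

UNSATISFIABLE

Try p_11 = 0.
Try p_12 = 1.
Unit clause (p_22') forces p_22 = 0.
Unit clause (p_32') forces p_32 = 0.
Unit clause (p_42') forces p_42 = 0.
Try p_21 = 1.
Unit clause (p_31') forces p_31 = 0.
Unit clause (p_33) forces p_33 = 1.
Unit clause (p_41') forces p_41 = 0.
Unit clause (p_43) forces p_43 = 1.
That conflicts with the unit clause (p_43').
So p_21 must be the other value — set p_21 = 0.
Unit clause (p_23) forces p_23 = 1.
Unit clause (p_13') forces p_13 = 0.
Unit clause (p_33') forces p_33 = 0.
Unit clause (p_31) forces p_31 = 1.
Unit clause (p_41') forces p_41 = 0.
Unit clause (p_43) forces p_43 = 1.
That conflicts with the unit clause (p_43').
Both values of p_21 lead to a conflict.
So p_12 must be the other value — set p_12 = 0.
Unit clause (p_13) forces p_13 = 1.
Unit clause (p_23') forces p_23 = 0.
Unit clause (p_33') forces p_33 = 0.
Unit clause (p_43') forces p_43 = 0.
Try p_21 = 1.
Unit clause (p_31') forces p_31 = 0.
Unit clause (p_32) forces p_32 = 1.
Unit clause (p_41') forces p_41 = 0.
Unit clause (p_42) forces p_42 = 1.
That conflicts with the unit clause (p_42').
So p_21 must be the other value — set p_21 = 0.
Unit clause (p_22) forces p_22 = 1.
Unit clause (p_32') forces p_32 = 0.
Unit clause (p_31) forces p_31 = 1.
Unit clause (p_41') forces p_41 = 0.
Unit clause (p_42) forces p_42 = 1.
That conflicts with the unit clause (p_42').
Both values of p_21 lead to a conflict.
Both values of p_12 lead to a conflict.
So p_11 must be the other value — set p_11 = 1.
Unit clause (p_21') forces p_21 = 0.
Unit clause (p_31') forces p_31 = 0.
Unit clause (p_41') forces p_41 = 0.
Try p_22 = 1.
Unit clause (p_12') forces p_12 = 0.
Unit clause (p_32') forces p_32 = 0.
Unit clause (p_33) forces p_33 = 1.
Unit clause (p_42') forces p_42 = 0.
Unit clause (p_43) forces p_43 = 1.
That conflicts with the unit clause (p_43').
So p_22 must be the other value — set p_22 = 0.
Unit clause (p_23) forces p_23 = 1.
Unit clause (p_13') forces p_13 = 0.
Unit clause (p_33') forces p_33 = 0.
Unit clause (p_32) forces p_32 = 1.
Unit clause (p_12') forces p_12 = 0.
Unit clause (p_42') forces p_42 = 0.
Unit clause (p_43) forces p_43 = 1.
That conflicts with the unit clause (p_43').
Both values of p_22 lead to a conflict.
Both values of p_11 lead to a conflict.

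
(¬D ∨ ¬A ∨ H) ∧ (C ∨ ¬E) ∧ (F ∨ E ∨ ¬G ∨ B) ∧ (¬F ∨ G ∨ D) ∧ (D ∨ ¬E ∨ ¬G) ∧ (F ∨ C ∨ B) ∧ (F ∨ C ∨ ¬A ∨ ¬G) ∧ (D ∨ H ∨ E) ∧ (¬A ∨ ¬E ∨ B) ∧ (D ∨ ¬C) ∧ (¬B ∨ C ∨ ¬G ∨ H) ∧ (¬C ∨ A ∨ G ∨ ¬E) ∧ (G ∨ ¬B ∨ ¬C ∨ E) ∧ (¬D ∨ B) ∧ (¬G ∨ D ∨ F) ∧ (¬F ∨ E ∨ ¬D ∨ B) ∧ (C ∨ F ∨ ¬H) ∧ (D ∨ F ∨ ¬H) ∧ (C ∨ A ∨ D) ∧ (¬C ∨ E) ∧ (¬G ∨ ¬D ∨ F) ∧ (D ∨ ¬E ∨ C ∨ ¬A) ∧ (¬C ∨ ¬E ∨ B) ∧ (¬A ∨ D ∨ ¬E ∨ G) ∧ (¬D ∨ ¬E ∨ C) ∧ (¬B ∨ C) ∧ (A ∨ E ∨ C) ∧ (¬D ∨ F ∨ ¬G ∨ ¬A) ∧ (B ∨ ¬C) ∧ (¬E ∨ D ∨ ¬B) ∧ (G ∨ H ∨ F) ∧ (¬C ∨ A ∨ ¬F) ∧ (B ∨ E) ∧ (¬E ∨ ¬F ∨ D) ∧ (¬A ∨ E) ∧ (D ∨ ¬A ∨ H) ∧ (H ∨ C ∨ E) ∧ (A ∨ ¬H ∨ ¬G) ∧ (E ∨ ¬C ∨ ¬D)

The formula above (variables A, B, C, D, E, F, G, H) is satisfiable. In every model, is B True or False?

True

Suppose B = False.
Unit clause (¬D) forces D = False.
Unit clause (¬C) forces C = False.
Unit clause (¬E) forces E = False.
That conflicts with the unit clause (E).
So every satisfying assignment has B = True.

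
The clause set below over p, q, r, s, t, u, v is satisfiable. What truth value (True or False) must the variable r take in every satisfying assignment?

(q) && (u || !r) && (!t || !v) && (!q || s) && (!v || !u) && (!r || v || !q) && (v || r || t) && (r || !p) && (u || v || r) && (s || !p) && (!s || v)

Suppose r = true.
Unit clause (q) forces q = true.
Unit clause (u) forces u = true.
Unit clause (s) forces s = true.
Unit clause (!v) forces v = false.
But (v) is also a unit clause — contradiction.
So every satisfying assignment has r = False.

False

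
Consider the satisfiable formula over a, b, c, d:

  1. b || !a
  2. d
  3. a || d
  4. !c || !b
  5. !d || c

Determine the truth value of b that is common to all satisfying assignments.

False

Suppose b = true.
Unit clause (d) forces d = true.
Unit clause (!c) forces c = false.
That conflicts with the unit clause (c).
So every satisfying assignment has b = False.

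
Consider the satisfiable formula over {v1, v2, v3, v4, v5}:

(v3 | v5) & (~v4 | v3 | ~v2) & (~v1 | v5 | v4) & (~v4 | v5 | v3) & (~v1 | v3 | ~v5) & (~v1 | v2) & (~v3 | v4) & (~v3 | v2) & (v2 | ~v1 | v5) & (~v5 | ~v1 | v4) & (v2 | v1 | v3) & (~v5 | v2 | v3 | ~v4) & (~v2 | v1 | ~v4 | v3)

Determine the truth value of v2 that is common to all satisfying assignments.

True

Suppose v2 = 0.
The clause (~v1) is unit, so v1 = 0.
The clause (~v3) is unit, so v3 = 0.
Now (v3) is unsatisfied and unit — conflict.
So every satisfying assignment has v2 = True.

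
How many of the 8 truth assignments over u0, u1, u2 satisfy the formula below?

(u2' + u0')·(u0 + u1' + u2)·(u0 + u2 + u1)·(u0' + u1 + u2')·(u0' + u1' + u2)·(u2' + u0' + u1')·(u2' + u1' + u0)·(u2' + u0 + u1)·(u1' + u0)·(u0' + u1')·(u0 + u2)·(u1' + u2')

1

There are 2^3 = 8 truth assignments over (u0, u1, u2).
Check each against the 12 clauses (columns in the order u0, u1, u2):
  F F F  ✗ fails (u0 + u2 + u1)
  F F T  ✗ fails (u2' + u0 + u1)
  F T F  ✗ fails (u0 + u1' + u2)
  F T T  ✗ fails (u2' + u1' + u0)
  T F F  ✓ satisfies all
  T F T  ✗ fails (u2' + u0')
  T T F  ✗ fails (u0' + u1' + u2)
  T T T  ✗ fails (u2' + u0')
1 of the 8 rows is a model.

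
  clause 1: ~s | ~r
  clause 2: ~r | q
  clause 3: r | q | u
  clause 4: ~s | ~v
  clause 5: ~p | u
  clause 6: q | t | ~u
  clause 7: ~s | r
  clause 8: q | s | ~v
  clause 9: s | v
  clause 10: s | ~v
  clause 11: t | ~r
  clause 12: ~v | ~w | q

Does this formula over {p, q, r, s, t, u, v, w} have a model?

No, unsatisfiable

Case s = 0:
The clause (v) is unit, so v = 1.
But (~v) is also a unit clause — contradiction.
So s must be the other value — set s = 1.
The clause (~r) is unit, so r = 0.
But (r) is also a unit clause — contradiction.
Neither s = 1 nor s = 0 works.
No assignment satisfies every clause.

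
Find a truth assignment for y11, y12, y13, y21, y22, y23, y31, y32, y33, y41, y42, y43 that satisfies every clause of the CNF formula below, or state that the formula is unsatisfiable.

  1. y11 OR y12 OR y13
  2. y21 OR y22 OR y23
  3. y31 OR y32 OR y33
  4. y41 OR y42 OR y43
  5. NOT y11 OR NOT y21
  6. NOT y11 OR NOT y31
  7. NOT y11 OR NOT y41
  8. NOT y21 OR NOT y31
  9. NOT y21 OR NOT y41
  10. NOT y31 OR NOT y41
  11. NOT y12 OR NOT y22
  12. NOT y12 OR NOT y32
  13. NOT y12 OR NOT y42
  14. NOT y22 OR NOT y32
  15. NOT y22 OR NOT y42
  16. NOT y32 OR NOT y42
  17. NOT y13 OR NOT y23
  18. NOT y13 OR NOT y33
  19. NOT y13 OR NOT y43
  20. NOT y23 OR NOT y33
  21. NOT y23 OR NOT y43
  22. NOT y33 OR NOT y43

UNSATISFIABLE

Case y11 = false:
Case y12 = true:
Unit clause (NOT y22) forces y22 = false.
Unit clause (NOT y32) forces y32 = false.
Unit clause (NOT y42) forces y42 = false.
Case y21 = true:
Unit clause (NOT y31) forces y31 = false.
Unit clause (y33) forces y33 = true.
Unit clause (NOT y41) forces y41 = false.
Unit clause (y43) forces y43 = true.
But (NOT y43) is also a unit clause — contradiction.
Undo y21 and try y21 = false.
Unit clause (y23) forces y23 = true.
Unit clause (NOT y13) forces y13 = false.
Unit clause (NOT y33) forces y33 = false.
Unit clause (y31) forces y31 = true.
Unit clause (NOT y41) forces y41 = false.
Unit clause (y43) forces y43 = true.
But (NOT y43) is also a unit clause — contradiction.
Either choice for y21 ends in contradiction.
Undo y12 and try y12 = false.
Unit clause (y13) forces y13 = true.
Unit clause (NOT y23) forces y23 = false.
Unit clause (NOT y33) forces y33 = false.
Unit clause (NOT y43) forces y43 = false.
Case y21 = true:
Unit clause (NOT y31) forces y31 = false.
Unit clause (y32) forces y32 = true.
Unit clause (NOT y41) forces y41 = false.
Unit clause (y42) forces y42 = true.
But (NOT y42) is also a unit clause — contradiction.
Undo y21 and try y21 = false.
Unit clause (y22) forces y22 = true.
Unit clause (NOT y32) forces y32 = false.
Unit clause (y31) forces y31 = true.
Unit clause (NOT y41) forces y41 = false.
Unit clause (y42) forces y42 = true.
But (NOT y42) is also a unit clause — contradiction.
Either choice for y21 ends in contradiction.
Either choice for y12 ends in contradiction.
Undo y11 and try y11 = true.
Unit clause (NOT y21) forces y21 = false.
Unit clause (NOT y31) forces y31 = false.
Unit clause (NOT y41) forces y41 = false.
Case y22 = true:
Unit clause (NOT y12) forces y12 = false.
Unit clause (NOT y32) forces y32 = false.
Unit clause (y33) forces y33 = true.
Unit clause (NOT y42) forces y42 = false.
Unit clause (y43) forces y43 = true.
But (NOT y43) is also a unit clause — contradiction.
Undo y22 and try y22 = false.
Unit clause (y23) forces y23 = true.
Unit clause (NOT y13) forces y13 = false.
Unit clause (NOT y33) forces y33 = false.
Unit clause (y32) forces y32 = true.
Unit clause (NOT y12) forces y12 = false.
Unit clause (NOT y42) forces y42 = false.
Unit clause (y43) forces y43 = true.
But (NOT y43) is also a unit clause — contradiction.
Either choice for y22 ends in contradiction.
Either choice for y11 ends in contradiction.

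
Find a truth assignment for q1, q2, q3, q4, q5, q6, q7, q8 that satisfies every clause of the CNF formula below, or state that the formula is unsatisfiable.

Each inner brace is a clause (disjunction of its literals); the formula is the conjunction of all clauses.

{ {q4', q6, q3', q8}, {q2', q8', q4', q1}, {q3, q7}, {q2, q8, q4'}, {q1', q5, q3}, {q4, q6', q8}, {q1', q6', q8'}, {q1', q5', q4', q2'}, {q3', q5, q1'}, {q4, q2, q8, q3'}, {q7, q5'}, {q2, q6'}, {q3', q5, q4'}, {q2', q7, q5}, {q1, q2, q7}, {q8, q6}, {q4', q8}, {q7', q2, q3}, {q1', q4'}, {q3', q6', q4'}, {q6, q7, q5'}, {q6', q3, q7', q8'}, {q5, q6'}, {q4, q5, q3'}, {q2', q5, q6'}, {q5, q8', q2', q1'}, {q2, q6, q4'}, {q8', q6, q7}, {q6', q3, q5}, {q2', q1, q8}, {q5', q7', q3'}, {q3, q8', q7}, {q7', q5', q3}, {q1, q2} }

q1=0; q2=1; q3=0; q4=0; q5=0; q6=0; q7=1; q8=1

Case q3 = 0:
The clause (q7) is unit, so q7 = 1.
The clause (q2) is unit, so q2 = 1.
The clause (q5') is unit, so q5 = 0.
The clause (q1') is unit, so q1 = 0.
The clause (q6') is unit, so q6 = 0.
The clause (q8) is unit, so q8 = 1.
The clause (q4') is unit, so q4 = 0.
All clauses are satisfied.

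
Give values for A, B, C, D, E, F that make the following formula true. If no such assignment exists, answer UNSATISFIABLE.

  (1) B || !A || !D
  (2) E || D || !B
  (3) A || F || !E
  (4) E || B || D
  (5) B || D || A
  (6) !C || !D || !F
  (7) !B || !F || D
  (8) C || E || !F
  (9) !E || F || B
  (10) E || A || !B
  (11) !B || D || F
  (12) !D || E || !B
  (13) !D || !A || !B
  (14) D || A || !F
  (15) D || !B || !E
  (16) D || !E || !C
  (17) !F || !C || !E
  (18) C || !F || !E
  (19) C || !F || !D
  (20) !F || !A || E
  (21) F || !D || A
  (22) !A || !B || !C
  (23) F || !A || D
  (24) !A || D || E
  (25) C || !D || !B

Suppose B = true.
Suppose E = true.
From the singleton clause (D), D = true.
From the singleton clause (!A), A = false.
From the singleton clause (F), F = true.
From the singleton clause (!C), C = false.
That conflicts with the unit clause (C).
Undo E and try E = false.
From the singleton clause (D), D = true.
That conflicts with the unit clause (!D).
Either choice for E ends in contradiction.
Undo B and try B = false.
Suppose A = false.
From the singleton clause (D), D = true.
From the singleton clause (F), F = true.
From the singleton clause (!C), C = false.
That conflicts with the unit clause (C).
Undo A and try A = true.
From the singleton clause (!D), D = false.
From the singleton clause (E), E = true.
From the singleton clause (F), F = true.
From the singleton clause (!C), C = false.
That conflicts with the unit clause (C).
Either choice for A ends in contradiction.
Either choice for B ends in contradiction.

UNSATISFIABLE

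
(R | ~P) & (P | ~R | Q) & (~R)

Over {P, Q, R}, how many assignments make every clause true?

There are 2^3 = 8 truth assignments over (P, Q, R).
Check each against the 3 clauses (columns in the order P, Q, R):
  F F F  ✓ satisfies all
  F F T  ✗ fails (P | ~R | Q)
  F T F  ✓ satisfies all
  F T T  ✗ fails (~R)
  T F F  ✗ fails (R | ~P)
  T F T  ✗ fails (~R)
  T T F  ✗ fails (R | ~P)
  T T T  ✗ fails (~R)
2 of the 8 rows are models.

2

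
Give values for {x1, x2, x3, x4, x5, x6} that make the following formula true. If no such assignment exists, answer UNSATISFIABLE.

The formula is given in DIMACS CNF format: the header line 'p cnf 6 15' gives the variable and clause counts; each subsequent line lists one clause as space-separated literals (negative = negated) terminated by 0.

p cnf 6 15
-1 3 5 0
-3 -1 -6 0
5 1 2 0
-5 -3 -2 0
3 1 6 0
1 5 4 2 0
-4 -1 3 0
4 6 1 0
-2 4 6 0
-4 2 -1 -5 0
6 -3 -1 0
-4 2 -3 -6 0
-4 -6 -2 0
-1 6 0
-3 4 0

x1 ↦ False,  x2 ↦ True,  x3 ↦ False,  x4 ↦ False,  x5 ↦ True,  x6 ↦ True

Case x1 = False:
Case x5 = True:
Case x3 = False:
(x6) alone gives x6 = True.
Case x4 = False:
Every clause is now satisfied; x2 is unconstrained.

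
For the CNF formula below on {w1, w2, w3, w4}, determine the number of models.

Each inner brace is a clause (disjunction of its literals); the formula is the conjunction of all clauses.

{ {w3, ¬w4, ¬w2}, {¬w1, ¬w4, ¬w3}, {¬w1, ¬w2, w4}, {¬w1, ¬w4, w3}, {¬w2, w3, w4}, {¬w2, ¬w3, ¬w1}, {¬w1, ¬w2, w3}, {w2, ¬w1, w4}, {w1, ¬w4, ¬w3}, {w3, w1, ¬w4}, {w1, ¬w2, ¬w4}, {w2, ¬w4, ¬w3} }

There are 2^4 = 16 truth assignments over (w1, w2, w3, w4).
Split on w2. With w2 = True, the clauses containing w2 are satisfied and ¬w2 drops from the rest; 1 of the 2^3 = 8 assignments to the other variables satisfy what remains.
With w2 = False, by the same count on the reduced clause set, 2 assignments work.
(One model: w1=F, w2=F, w3=F, w4=F.)
Total: 1 + 2 = 3.

3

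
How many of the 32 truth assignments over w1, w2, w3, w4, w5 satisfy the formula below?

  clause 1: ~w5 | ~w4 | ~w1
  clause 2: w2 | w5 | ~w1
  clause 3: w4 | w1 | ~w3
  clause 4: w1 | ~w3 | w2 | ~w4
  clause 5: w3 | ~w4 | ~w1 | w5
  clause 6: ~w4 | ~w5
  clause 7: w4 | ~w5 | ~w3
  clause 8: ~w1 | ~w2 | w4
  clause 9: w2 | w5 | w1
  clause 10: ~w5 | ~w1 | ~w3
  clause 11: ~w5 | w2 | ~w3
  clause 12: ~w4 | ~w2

There are 2^5 = 32 truth assignments over (w1, w2, w3, w4, w5).
Split on w3. With w3 = 1, the clauses containing w3 are satisfied and ~w3 drops from the rest; 0 of the 2^4 = 16 assignments to the other variables satisfy what remains.
With w3 = 0, by the same count on the reduced clause set, 4 assignments work.
Total: 0 + 4 = 4.

4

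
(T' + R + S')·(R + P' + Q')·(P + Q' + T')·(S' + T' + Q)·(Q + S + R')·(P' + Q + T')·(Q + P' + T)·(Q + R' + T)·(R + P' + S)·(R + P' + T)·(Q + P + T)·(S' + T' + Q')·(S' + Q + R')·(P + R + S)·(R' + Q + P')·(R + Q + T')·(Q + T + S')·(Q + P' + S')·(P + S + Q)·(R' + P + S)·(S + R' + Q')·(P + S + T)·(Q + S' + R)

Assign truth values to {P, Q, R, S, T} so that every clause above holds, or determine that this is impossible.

P ↦ 1, Q ↦ 1, R ↦ 1, S ↦ 1, T ↦ 0

Try T = 0.
Try Q = 1.
Try R = 1.
The clause (S) is unit, so S = 1.
All clauses hold; P can take either value.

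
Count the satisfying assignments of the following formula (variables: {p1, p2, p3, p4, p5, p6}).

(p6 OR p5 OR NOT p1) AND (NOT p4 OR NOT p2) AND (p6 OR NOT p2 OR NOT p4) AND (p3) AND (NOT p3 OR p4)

7

There are 2^6 = 64 truth assignments over (p1, p2, p3, p4, p5, p6).
Split on p5. With p5 = true, the clauses containing p5 are satisfied and NOT p5 drops from the rest; 4 of the 2^5 = 32 assignments to the other variables satisfy what remains.
With p5 = false, by the same count on the reduced clause set, 3 assignments work.
(One model: p1=F, p2=F, p3=T, p4=T, p5=F, p6=F.)
Total: 4 + 3 = 7.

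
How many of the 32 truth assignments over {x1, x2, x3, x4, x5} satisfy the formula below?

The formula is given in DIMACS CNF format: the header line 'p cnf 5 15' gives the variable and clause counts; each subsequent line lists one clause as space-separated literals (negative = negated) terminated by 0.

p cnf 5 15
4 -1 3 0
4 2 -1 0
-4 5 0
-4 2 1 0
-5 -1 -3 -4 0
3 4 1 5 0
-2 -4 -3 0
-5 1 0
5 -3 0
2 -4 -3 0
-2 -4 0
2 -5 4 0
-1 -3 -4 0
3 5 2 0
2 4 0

2

There are 2^5 = 32 truth assignments over (x1, x2, x3, x4, x5).
Split on x4. With x4 = True, the clauses containing x4 are satisfied and ¬x4 drops from the rest; 1 of the 2^4 = 16 assignments to the other variables satisfy what remains.
With x4 = False, by the same count on the reduced clause set, 1 assignment works.
(One model: x1=T, x2=F, x3=F, x4=T, x5=T.)
Total: 1 + 1 = 2.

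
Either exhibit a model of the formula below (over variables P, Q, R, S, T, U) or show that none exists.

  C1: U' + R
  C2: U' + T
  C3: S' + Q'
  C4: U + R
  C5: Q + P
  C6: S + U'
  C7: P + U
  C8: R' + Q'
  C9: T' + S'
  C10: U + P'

UNSATISFIABLE

Branch on U: set U = 0.
(R) alone gives R = 1.
(P) alone gives P = 1.
Now (P') is unsatisfied and unit — conflict.
That branch fails; take U = 1 instead.
(R) alone gives R = 1.
(T) alone gives T = 1.
(S) alone gives S = 1.
Now (S') is unsatisfied and unit — conflict.
Both values of U lead to a conflict.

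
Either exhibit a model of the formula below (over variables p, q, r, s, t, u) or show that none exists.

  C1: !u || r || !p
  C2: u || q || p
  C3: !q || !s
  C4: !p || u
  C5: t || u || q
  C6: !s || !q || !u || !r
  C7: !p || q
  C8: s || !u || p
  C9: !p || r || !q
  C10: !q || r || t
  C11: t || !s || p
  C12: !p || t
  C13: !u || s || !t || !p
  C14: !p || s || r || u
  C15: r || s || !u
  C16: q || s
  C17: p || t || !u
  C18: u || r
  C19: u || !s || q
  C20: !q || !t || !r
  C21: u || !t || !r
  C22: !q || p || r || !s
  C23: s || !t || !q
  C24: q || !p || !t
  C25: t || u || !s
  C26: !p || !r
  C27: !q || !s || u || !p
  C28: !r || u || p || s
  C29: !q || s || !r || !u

Branch on q: set q = false.
(!p) alone gives p = false.
(u) alone gives u = true.
(s) alone gives s = true.
(t) alone gives t = true.
No clause remains; r is free.

p ↦ false; q ↦ false; r ↦ true; s ↦ true; t ↦ true; u ↦ true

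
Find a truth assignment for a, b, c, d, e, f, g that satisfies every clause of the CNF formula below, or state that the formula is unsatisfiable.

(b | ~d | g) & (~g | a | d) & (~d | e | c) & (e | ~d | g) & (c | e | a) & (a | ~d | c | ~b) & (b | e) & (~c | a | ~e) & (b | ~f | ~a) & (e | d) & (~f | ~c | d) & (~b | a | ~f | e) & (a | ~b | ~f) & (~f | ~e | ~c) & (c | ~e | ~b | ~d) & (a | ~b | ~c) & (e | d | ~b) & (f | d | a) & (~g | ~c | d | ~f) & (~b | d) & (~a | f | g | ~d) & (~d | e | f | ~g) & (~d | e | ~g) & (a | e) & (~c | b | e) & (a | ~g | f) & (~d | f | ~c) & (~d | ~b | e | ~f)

a: 1,  b: 0,  c: 1,  d: 0,  e: 1,  f: 0,  g: 0

Try b = 0.
From the singleton clause (e), e = 1.
Try d = 0.
Try g = 0.
Try c = 1.
From the singleton clause (a), a = 1.
From the singleton clause (~f), f = 0.
All clauses are satisfied.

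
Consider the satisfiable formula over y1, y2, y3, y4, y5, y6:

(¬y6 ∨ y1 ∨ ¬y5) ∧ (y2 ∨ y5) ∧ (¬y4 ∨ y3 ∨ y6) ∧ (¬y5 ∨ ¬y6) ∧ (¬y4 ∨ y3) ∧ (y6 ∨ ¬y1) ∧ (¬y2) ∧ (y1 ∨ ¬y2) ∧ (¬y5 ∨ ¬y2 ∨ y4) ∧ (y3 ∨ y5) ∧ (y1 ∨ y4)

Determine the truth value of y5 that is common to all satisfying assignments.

Suppose y5 = False.
(y2) alone gives y2 = True.
That conflicts with the unit clause (¬y2).
So every satisfying assignment has y5 = True.

True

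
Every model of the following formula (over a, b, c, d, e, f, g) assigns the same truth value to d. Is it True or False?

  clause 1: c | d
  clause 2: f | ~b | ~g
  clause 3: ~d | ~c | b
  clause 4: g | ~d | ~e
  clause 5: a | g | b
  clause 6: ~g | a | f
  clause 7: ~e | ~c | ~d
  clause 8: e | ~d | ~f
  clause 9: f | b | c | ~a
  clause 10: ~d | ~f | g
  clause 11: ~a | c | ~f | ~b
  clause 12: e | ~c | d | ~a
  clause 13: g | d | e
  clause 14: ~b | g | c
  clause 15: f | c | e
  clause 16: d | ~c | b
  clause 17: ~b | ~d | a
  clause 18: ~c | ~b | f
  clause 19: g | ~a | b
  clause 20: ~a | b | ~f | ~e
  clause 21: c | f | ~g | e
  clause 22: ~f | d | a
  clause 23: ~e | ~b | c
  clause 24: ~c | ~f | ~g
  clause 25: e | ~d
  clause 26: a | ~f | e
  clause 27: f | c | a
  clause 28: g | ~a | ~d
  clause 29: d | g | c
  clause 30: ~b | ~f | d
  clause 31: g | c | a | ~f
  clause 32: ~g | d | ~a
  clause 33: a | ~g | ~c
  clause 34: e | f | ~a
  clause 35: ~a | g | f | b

True

Suppose d = 0.
The clause (c) is unit, so c = 1.
The clause (b) is unit, so b = 1.
The clause (f) is unit, so f = 1.
Now (~f) is unsatisfied and unit — conflict.
So every satisfying assignment has d = True.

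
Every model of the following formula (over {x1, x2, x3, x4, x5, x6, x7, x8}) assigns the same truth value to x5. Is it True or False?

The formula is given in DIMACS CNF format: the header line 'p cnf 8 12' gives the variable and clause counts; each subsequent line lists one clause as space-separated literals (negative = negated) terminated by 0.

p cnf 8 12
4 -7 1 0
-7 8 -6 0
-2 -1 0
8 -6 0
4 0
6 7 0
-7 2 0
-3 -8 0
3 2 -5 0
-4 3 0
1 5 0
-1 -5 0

True

Suppose x5 = False.
(x4) alone gives x4 = True.
(x3) alone gives x3 = True.
(¬x8) alone gives x8 = False.
(¬x6) alone gives x6 = False.
(x7) alone gives x7 = True.
(x2) alone gives x2 = True.
(¬x1) alone gives x1 = False.
That conflicts with the unit clause (x1).
So every satisfying assignment has x5 = True.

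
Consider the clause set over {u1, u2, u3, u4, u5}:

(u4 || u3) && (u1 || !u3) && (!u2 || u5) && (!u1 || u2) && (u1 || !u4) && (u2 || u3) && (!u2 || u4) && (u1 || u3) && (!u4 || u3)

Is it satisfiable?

Yes

Try u4 = true.
(u1) alone gives u1 = true.
(u2) alone gives u2 = true.
(u5) alone gives u5 = true.
(u3) alone gives u3 = true.
This assignment satisfies each clause.
A satisfying assignment: u1 ↦ true; u2 ↦ true; u3 ↦ true; u4 ↦ true; u5 ↦ true.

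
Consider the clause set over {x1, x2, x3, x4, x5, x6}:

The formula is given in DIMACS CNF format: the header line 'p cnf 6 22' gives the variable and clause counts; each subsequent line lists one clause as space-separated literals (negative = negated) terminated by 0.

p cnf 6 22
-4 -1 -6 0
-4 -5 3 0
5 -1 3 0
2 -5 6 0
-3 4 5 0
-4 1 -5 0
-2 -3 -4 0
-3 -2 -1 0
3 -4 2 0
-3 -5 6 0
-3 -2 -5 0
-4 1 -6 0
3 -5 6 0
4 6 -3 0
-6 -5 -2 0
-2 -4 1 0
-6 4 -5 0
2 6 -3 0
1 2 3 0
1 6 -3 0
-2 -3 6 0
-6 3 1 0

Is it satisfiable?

Yes, satisfiable

Branch on x4: set x4 = False.
Branch on x3: set x3 = False.
Branch on x5: set x5 = False.
The clause (¬x1) is unit, so x1 = False.
The clause (x2) is unit, so x2 = True.
The clause (¬x6) is unit, so x6 = False.
This assignment satisfies each clause.
A satisfying assignment: x1=False,  x2=True,  x3=False,  x4=False,  x5=False,  x6=False.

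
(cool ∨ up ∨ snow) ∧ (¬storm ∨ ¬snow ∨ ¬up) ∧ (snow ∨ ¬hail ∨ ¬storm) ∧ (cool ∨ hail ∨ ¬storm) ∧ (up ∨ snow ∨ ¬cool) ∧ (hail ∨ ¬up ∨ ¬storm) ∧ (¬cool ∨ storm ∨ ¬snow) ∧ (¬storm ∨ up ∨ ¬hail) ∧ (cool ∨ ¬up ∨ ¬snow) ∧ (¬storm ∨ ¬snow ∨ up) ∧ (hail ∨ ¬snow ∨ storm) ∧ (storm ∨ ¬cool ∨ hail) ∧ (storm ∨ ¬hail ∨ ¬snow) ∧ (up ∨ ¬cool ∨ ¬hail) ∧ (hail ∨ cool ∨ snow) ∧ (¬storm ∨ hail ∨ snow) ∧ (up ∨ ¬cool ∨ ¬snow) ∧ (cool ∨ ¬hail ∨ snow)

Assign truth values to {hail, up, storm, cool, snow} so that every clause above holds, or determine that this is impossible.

Suppose cool = True.
Suppose up = True.
Suppose storm = False.
The clause (¬snow) is unit, so snow = False.
The clause (hail) is unit, so hail = True.
This assignment satisfies each clause.

hail=True; up=True; storm=False; cool=True; snow=False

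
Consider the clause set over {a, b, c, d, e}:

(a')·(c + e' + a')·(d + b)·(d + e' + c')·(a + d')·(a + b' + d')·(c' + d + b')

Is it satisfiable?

Yes, satisfiable

The clause (a') is unit, so a = 0.
The clause (d') is unit, so d = 0.
The clause (b) is unit, so b = 1.
The clause (c') is unit, so c = 0.
No clause remains; e is free.
A satisfying assignment: a=0; b=1; c=0; d=0; e=1.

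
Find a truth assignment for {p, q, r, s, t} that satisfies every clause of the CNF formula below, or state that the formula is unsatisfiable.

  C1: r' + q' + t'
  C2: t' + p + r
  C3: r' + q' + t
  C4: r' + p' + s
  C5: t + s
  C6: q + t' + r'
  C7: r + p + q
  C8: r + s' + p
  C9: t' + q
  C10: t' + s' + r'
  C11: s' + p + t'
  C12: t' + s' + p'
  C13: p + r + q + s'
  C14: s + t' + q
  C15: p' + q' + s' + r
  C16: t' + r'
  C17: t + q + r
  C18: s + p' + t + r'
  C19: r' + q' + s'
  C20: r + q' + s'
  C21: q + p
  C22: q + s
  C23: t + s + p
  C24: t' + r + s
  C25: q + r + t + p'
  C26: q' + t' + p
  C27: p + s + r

p: 1, q: 0, r: 1, s: 1, t: 0

Try t = 0.
Unit clause (s) forces s = 1.
Try r = 1.
Unit clause (q') forces q = 0.
Unit clause (p) forces p = 1.
This assignment satisfies each clause.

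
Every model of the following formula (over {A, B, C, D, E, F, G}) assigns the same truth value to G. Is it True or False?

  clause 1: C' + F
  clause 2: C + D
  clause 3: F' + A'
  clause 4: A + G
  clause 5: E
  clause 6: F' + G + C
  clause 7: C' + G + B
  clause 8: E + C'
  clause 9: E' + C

Suppose G = 0.
Unit clause (A) forces A = 1.
Unit clause (F') forces F = 0.
Unit clause (C') forces C = 0.
Unit clause (D) forces D = 1.
Unit clause (E) forces E = 1.
That conflicts with the unit clause (E').
So every satisfying assignment has G = True.

True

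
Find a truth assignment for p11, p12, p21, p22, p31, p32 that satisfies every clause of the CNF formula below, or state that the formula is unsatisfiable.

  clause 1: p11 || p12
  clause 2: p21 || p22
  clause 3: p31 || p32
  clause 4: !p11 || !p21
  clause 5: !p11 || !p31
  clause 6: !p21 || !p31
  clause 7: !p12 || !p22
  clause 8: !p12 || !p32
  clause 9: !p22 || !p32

Suppose p11 = true.
Unit clause (!p21) forces p21 = false.
Unit clause (p22) forces p22 = true.
Unit clause (!p31) forces p31 = false.
Unit clause (p32) forces p32 = true.
Now (!p32) is unsatisfied and unit — conflict.
That branch fails; take p11 = false instead.
Unit clause (p12) forces p12 = true.
Unit clause (!p22) forces p22 = false.
Unit clause (p21) forces p21 = true.
Unit clause (!p31) forces p31 = false.
Unit clause (p32) forces p32 = true.
Now (!p32) is unsatisfied and unit — conflict.
Either choice for p11 ends in contradiction.

UNSATISFIABLE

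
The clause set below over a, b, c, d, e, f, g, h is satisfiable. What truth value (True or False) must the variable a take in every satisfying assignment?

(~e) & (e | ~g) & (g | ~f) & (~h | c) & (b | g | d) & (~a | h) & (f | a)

True

Suppose a = 0.
(~e) alone gives e = 0.
(~g) alone gives g = 0.
(~f) alone gives f = 0.
But (f) is also a unit clause — contradiction.
So every satisfying assignment has a = True.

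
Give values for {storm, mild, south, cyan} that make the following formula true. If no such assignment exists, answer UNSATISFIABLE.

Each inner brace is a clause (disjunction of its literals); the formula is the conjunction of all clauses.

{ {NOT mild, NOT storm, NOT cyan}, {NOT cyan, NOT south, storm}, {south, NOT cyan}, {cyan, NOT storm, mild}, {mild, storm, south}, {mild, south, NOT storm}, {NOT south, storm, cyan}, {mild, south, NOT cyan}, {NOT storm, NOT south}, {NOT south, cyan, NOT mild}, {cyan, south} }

UNSATISFIABLE

Try south = true.
Unit clause (NOT storm) forces storm = false.
Unit clause (NOT cyan) forces cyan = false.
But (cyan) is also a unit clause — contradiction.
So south must be the other value — set south = false.
Unit clause (NOT cyan) forces cyan = false.
But (cyan) is also a unit clause — contradiction.
Neither south = true nor south = false works.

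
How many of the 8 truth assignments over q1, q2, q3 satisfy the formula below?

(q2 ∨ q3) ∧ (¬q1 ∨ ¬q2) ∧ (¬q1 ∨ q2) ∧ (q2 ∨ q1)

There are 2^3 = 8 truth assignments over (q1, q2, q3).
Check each against the 4 clauses (columns in the order q1, q2, q3):
  F F F  ✗ fails (q2 ∨ q3)
  F F T  ✗ fails (q2 ∨ q1)
  F T F  ✓ satisfies all
  F T T  ✓ satisfies all
  T F F  ✗ fails (q2 ∨ q3)
  T F T  ✗ fails (¬q1 ∨ q2)
  T T F  ✗ fails (¬q1 ∨ ¬q2)
  T T T  ✗ fails (¬q1 ∨ ¬q2)
2 of the 8 rows are models.

2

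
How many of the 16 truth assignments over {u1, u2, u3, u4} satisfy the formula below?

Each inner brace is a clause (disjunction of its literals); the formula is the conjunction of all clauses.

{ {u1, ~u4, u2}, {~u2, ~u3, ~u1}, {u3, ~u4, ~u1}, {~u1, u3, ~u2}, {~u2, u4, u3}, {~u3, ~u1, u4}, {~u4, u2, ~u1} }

6

There are 2^4 = 16 truth assignments over (u1, u2, u3, u4).
Split on u2. With u2 = 1, the clauses containing u2 are satisfied and ~u2 drops from the rest; 3 of the 2^3 = 8 assignments to the other variables satisfy what remains.
With u2 = 0, by the same count on the reduced clause set, 3 assignments work.
(One model: u1=F, u2=F, u3=F, u4=F.)
Total: 3 + 3 = 6.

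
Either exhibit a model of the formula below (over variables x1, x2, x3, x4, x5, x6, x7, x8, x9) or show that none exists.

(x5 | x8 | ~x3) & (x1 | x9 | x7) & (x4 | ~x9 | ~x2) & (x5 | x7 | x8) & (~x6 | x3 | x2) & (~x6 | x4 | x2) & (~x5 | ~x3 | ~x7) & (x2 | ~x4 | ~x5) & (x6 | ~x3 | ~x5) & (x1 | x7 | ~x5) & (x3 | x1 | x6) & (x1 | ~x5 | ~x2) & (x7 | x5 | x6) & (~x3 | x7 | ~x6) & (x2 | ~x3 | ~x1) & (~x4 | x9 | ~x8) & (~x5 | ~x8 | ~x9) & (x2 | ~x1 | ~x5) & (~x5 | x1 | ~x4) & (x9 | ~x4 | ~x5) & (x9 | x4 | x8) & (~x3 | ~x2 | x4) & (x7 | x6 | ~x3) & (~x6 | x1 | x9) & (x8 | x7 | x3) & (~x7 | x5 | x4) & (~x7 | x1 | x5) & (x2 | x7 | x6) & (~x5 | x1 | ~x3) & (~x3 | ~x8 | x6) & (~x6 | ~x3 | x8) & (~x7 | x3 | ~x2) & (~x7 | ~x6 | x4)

x1 ↦ 1; x2 ↦ 1; x3 ↦ 0; x4 ↦ 0; x5 ↦ 1; x6 ↦ 0; x7 ↦ 0; x8 ↦ 1; x9 ↦ 0

Branch on x5: set x5 = 1.
Branch on x3: set x3 = 0.
Branch on x6: set x6 = 0.
From the singleton clause (x1), x1 = 1.
From the singleton clause (x2), x2 = 1.
From the singleton clause (~x7), x7 = 0.
From the singleton clause (x8), x8 = 1.
From the singleton clause (~x9), x9 = 0.
From the singleton clause (~x4), x4 = 0.
This assignment satisfies each clause.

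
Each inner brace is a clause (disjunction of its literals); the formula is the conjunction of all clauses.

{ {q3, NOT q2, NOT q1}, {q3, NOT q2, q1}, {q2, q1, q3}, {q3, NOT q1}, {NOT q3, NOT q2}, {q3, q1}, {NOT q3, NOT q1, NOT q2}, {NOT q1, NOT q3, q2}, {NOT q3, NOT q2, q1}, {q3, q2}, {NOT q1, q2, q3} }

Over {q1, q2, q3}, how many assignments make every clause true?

There are 2^3 = 8 truth assignments over (q1, q2, q3).
Split on q3. With q3 = true, the clauses containing q3 are satisfied and NOT q3 drops from the rest; 1 of the 2^2 = 4 assignments to the other variables satisfy what remains.
With q3 = false, by the same count on the reduced clause set, 0 assignments work.
Total: 1 + 0 = 1.

1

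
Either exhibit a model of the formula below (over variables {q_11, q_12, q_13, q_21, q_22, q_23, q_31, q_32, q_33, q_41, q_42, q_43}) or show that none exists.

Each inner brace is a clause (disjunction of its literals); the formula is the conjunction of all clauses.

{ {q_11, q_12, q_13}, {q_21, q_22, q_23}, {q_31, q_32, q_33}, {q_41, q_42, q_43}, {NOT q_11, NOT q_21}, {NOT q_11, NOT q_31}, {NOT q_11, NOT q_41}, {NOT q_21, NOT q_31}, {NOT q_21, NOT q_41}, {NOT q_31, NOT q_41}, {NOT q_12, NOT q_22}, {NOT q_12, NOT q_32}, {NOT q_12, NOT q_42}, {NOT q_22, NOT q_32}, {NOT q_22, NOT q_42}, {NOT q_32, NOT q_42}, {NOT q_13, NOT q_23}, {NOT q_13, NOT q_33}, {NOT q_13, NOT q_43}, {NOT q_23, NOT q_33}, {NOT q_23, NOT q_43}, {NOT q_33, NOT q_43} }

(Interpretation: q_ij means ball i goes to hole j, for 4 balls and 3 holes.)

UNSATISFIABLE

Branch on q_11: set q_11 = false.
Branch on q_12: set q_12 = true.
Unit clause (NOT q_22) forces q_22 = false.
Unit clause (NOT q_32) forces q_32 = false.
Unit clause (NOT q_42) forces q_42 = false.
Branch on q_21: set q_21 = true.
Unit clause (NOT q_31) forces q_31 = false.
Unit clause (q_33) forces q_33 = true.
Unit clause (NOT q_41) forces q_41 = false.
Unit clause (q_43) forces q_43 = true.
That conflicts with the unit clause (NOT q_43).
Backtrack on q_21: now try q_21 = false.
Unit clause (q_23) forces q_23 = true.
Unit clause (NOT q_13) forces q_13 = false.
Unit clause (NOT q_33) forces q_33 = false.
Unit clause (q_31) forces q_31 = true.
Unit clause (NOT q_41) forces q_41 = false.
Unit clause (q_43) forces q_43 = true.
That conflicts with the unit clause (NOT q_43).
Both values of q_21 lead to a conflict.
Backtrack on q_12: now try q_12 = false.
Unit clause (q_13) forces q_13 = true.
Unit clause (NOT q_23) forces q_23 = false.
Unit clause (NOT q_33) forces q_33 = false.
Unit clause (NOT q_43) forces q_43 = false.
Branch on q_21: set q_21 = true.
Unit clause (NOT q_31) forces q_31 = false.
Unit clause (q_32) forces q_32 = true.
Unit clause (NOT q_41) forces q_41 = false.
Unit clause (q_42) forces q_42 = true.
That conflicts with the unit clause (NOT q_42).
Backtrack on q_21: now try q_21 = false.
Unit clause (q_22) forces q_22 = true.
Unit clause (NOT q_32) forces q_32 = false.
Unit clause (q_31) forces q_31 = true.
Unit clause (NOT q_41) forces q_41 = false.
Unit clause (q_42) forces q_42 = true.
That conflicts with the unit clause (NOT q_42).
Both values of q_21 lead to a conflict.
Both values of q_12 lead to a conflict.
Backtrack on q_11: now try q_11 = true.
Unit clause (NOT q_21) forces q_21 = false.
Unit clause (NOT q_31) forces q_31 = false.
Unit clause (NOT q_41) forces q_41 = false.
Branch on q_22: set q_22 = true.
Unit clause (NOT q_12) forces q_12 = false.
Unit clause (NOT q_32) forces q_32 = false.
Unit clause (q_33) forces q_33 = true.
Unit clause (NOT q_42) forces q_42 = false.
Unit clause (q_43) forces q_43 = true.
That conflicts with the unit clause (NOT q_43).
Backtrack on q_22: now try q_22 = false.
Unit clause (q_23) forces q_23 = true.
Unit clause (NOT q_13) forces q_13 = false.
Unit clause (NOT q_33) forces q_33 = false.
Unit clause (q_32) forces q_32 = true.
Unit clause (NOT q_12) forces q_12 = false.
Unit clause (NOT q_42) forces q_42 = false.
Unit clause (q_43) forces q_43 = true.
That conflicts with the unit clause (NOT q_43).
Both values of q_22 lead to a conflict.
Both values of q_11 lead to a conflict.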